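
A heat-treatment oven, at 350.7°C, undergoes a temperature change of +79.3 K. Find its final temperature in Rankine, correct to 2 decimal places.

The 79.3 K change is an interval; Kelvin and Celsius degrees are the same size, so ΔC = +79.3°C.
Final Celsius temperature: 350.7000 + 79.3000 = 430.0000°C.
In Rankine: 430.0000 × 1.8 + 491.67 = 1265.67°R.

1265.67°R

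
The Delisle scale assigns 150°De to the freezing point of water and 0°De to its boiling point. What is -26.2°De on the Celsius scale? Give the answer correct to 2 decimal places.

Linear interpolation between the fixed points: C = (-26.2 - 150) × 100 / (0 - 150) = 117.4667°C.

117.47°C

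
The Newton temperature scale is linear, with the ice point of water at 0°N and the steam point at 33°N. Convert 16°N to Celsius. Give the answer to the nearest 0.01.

48.48°C

Linear interpolation between the fixed points: C = (16 - 0) × 100 / (33 - 0) = 48.4848°C.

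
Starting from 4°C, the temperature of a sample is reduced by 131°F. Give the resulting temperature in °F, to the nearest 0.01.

-91.80°F

The 131°F change is an interval, so only the factor 5/9 applies: -131 × 5/9 = -72.7778°C.
Final Celsius temperature: 4.0000 - 72.7778 = -68.7778°C.
In Fahrenheit: -68.7778 × 1.8 + 32 = -91.80°F.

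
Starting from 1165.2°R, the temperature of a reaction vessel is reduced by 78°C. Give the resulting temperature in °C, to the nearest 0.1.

Initial temperature in Celsius: (1165.2 - 491.67) × 5/9 = 374.1833°C.
Final Celsius temperature: 374.1833 - 78.0000 = 296.1833°C.

296.2°C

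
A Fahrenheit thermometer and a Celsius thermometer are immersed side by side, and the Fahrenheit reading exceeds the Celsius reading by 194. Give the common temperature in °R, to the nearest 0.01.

856.17°R

Let x be the Fahrenheit reading; then the Celsius reading is 5/9·x - 17.7778.
(5/9·x - 17.7778) - x = -194  ⇒  (-4/9)·x = -176.222  ⇒  x = 396.5000°F.
In Celsius: (396.5 - 32) × 5/9 = 202.5000°C.
In Rankine: 202.5000 × 1.8 + 491.67 = 856.17°R.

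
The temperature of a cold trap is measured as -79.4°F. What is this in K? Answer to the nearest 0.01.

In Celsius: (-79.4 - 32) × 5/9 = -61.8889°C.
In kelvin: -61.8889 + 273.15 = 211.26 K.

211.26 K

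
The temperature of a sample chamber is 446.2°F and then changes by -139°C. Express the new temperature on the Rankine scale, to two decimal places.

655.67°R

Initial temperature in Celsius: (446.2 - 32) × 5/9 = 230.1111°C.
Final Celsius temperature: 230.1111 - 139.0000 = 91.1111°C.
In Rankine: 91.1111 × 1.8 + 491.67 = 655.67°R.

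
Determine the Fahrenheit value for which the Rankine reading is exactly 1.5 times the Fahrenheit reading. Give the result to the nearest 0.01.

Let F be the Fahrenheit reading. The Rankine reading is R = 1·F + 459.67.
Require R = 1.5·F: 1·F + 459.67 = 1.5·F.
(-0.5)·F = -459.67  ⇒  F = 919.34.

919.34°F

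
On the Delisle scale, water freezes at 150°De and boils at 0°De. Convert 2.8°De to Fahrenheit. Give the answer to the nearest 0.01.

208.64°F

Linear interpolation between the fixed points: C = (2.8 - 150) × 100 / (0 - 150) = 98.1333°C.
Then 98.1333 × 1.8 + 32 = 208.64°F.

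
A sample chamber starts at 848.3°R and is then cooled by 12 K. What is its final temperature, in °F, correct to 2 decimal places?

Initial temperature in Celsius: (848.3 - 491.67) × 5/9 = 198.1278°C.
The 12 K change is an interval; Kelvin and Celsius degrees are the same size, so ΔC = -12°C.
Final Celsius temperature: 198.1278 - 12.0000 = 186.1278°C.
In Fahrenheit: 186.1278 × 1.8 + 32 = 367.03°F.

367.03°F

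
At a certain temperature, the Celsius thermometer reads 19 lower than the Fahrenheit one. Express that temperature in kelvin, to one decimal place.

256.9 K

Let x be the Fahrenheit reading; then the Celsius reading is 5/9·x - 17.7778.
(5/9·x - 17.7778) - x = -19  ⇒  (-4/9)·x = -11/9  ⇒  x = 2.7500°F.
In Celsius: (2.75 - 32) × 5/9 = -16.2500°C.
In kelvin: -16.2500 + 273.15 = 256.9 K.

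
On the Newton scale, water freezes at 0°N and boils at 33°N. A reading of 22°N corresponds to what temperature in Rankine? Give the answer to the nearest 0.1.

611.7°R

Linear interpolation between the fixed points: C = (22 - 0) × 100 / (33 - 0) = 66.6667°C.
Then 66.6667 × 1.8 + 491.67 = 611.7°R.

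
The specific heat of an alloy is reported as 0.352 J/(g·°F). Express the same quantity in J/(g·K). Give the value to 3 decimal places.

0.634 J/(g·K)

The quantity depends on a temperature interval, so only the ratio of degree sizes applies; the offset between the scales is irrelevant.
A change of 1 K is a change of 1.8°F, so per K the value is 0.352 × 1.8 = 0.634.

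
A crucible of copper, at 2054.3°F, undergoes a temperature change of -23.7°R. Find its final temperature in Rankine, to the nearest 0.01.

Initial temperature in Celsius: (2054.3 - 32) × 5/9 = 1123.5000°C.
The 23.7°R change is an interval, so only the factor 5/9 applies: -23.7 × 5/9 = -13.1667°C.
Final Celsius temperature: 1123.5000 - 13.1667 = 1110.3333°C.
In Rankine: 1110.3333 × 1.8 + 491.67 = 2490.27°R.

2490.27°R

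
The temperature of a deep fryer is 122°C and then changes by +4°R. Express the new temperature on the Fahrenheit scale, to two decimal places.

The 4°R change is an interval, so only the factor 5/9 applies: +4 × 5/9 = +2.2222°C.
Final Celsius temperature: 122.0000 + 2.2222 = 124.2222°C.
In Fahrenheit: 124.2222 × 1.8 + 32 = 255.60°F.

255.60°F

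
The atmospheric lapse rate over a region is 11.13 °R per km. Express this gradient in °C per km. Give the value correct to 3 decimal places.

6.183 °C/km

Since only a temperature interval is involved, the additive offset between the scales drops out.
A change of 1°R is a change of 5/9°C, so 11.13 × 5/9 = 6.183.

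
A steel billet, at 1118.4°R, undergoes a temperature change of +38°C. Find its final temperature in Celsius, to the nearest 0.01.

Initial temperature in Celsius: (1118.4 - 491.67) × 5/9 = 348.1833°C.
Final Celsius temperature: 348.1833 + 38.0000 = 386.1833°C.

386.18°C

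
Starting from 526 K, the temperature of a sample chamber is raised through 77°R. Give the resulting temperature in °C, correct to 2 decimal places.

295.63°C

Initial temperature in Celsius: 526 - 273.15 = 252.8500°C.
The 77°R change is an interval, so only the factor 5/9 applies: +77 × 5/9 = +42.7778°C.
Final Celsius temperature: 252.8500 + 42.7778 = 295.6278°C.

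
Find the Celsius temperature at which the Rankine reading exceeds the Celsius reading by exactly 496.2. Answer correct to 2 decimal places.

5.66°C

Let C be the Celsius reading. The Rankine reading is R = 1.8·C + 491.67.
Require R - C = 496.2: (0.8)·C + 491.67 = 496.2.
C = (496.2 - 491.67) / (0.8) = 5.66.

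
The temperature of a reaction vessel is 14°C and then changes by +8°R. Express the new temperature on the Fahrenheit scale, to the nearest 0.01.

65.20°F

The 8°R change is an interval, so only the factor 5/9 applies: +8 × 5/9 = +4.4444°C.
Final Celsius temperature: 14.0000 + 4.4444 = 18.4444°C.
In Fahrenheit: 18.4444 × 1.8 + 32 = 65.20°F.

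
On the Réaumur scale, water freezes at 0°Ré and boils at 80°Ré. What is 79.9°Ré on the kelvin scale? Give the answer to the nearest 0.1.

Linear interpolation between the fixed points: C = (79.9 - 0) × 100 / (80 - 0) = 99.8750°C.
Then 99.8750 + 273.15 = 373.0 K.

373.0 K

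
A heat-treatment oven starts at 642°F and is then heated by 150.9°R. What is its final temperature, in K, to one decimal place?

695.9 K

Initial temperature in Celsius: (642 - 32) × 5/9 = 338.8889°C.
The 150.9°R change is an interval, so only the factor 5/9 applies: +150.9 × 5/9 = +83.8333°C.
Final Celsius temperature: 338.8889 + 83.8333 = 422.7222°C.
In kelvin: 422.7222 + 273.15 = 695.9 K.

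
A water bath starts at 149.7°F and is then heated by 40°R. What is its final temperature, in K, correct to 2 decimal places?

Initial temperature in Celsius: (149.7 - 32) × 5/9 = 65.3889°C.
The 40°R change is an interval, so only the factor 5/9 applies: +40 × 5/9 = +22.2222°C.
Final Celsius temperature: 65.3889 + 22.2222 = 87.6111°C.
In kelvin: 87.6111 + 273.15 = 360.76 K.

360.76 K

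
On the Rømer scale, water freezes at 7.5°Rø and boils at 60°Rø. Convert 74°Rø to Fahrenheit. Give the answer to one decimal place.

260.0°F

Linear interpolation between the fixed points: C = (74 - 7.5) × 100 / (60 - 7.5) = 126.6667°C.
Then 126.6667 × 1.8 + 32 = 260.0°F.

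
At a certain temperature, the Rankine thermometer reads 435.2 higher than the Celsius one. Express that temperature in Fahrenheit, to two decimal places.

-95.06°F

Let x be the Celsius reading; then the Rankine reading is 1.8·x + 491.67.
(1.8·x + 491.67) - x = 435.2  ⇒  (0.8)·x = -56.47  ⇒  x = -70.5875°C.
In Fahrenheit: -70.5875 × 1.8 + 32 = -95.06°F.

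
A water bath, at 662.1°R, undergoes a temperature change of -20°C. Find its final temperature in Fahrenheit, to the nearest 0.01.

Initial temperature in Celsius: (662.1 - 491.67) × 5/9 = 94.6833°C.
Final Celsius temperature: 94.6833 - 20.0000 = 74.6833°C.
In Fahrenheit: 74.6833 × 1.8 + 32 = 166.43°F.

166.43°F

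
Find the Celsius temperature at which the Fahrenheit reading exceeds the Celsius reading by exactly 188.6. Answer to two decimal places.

195.75°C

Let C be the Celsius reading. The Fahrenheit reading is F = 1.8·C + 32.
Require F - C = 188.6: (0.8)·C + 32 = 188.6.
C = (188.6 - 32) / (0.8) = 195.75.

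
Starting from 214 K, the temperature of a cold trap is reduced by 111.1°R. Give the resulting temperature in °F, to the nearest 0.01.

Initial temperature in Celsius: 214 - 273.15 = -59.1500°C.
The 111.1°R change is an interval, so only the factor 5/9 applies: -111.1 × 5/9 = -61.7222°C.
Final Celsius temperature: -59.1500 - 61.7222 = -120.8722°C.
In Fahrenheit: -120.8722 × 1.8 + 32 = -185.57°F.

-185.57°F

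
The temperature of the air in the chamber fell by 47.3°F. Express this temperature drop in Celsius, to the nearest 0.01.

26.28°C

For a temperature interval the offset drops out; only the factor 5/9 applies.
47.3 × 5/9 = 26.28.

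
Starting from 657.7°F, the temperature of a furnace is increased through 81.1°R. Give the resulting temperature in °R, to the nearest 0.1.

Initial temperature in Celsius: (657.7 - 32) × 5/9 = 347.6111°C.
The 81.1°R change is an interval, so only the factor 5/9 applies: +81.1 × 5/9 = +45.0556°C.
Final Celsius temperature: 347.6111 + 45.0556 = 392.6667°C.
In Rankine: 392.6667 × 1.8 + 491.67 = 1198.5°R.

1198.5°R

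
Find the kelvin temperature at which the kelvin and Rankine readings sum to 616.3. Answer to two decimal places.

220.11 K

Let K be the kelvin reading. The Rankine reading is R = 1.8·K.
Require K + R = 616.3: (2.8)·K = 616.3.
K = (616.3) / (2.8) = 220.11.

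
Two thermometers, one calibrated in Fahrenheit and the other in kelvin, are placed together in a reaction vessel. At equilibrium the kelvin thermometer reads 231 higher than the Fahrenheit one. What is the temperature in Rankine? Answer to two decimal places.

Let x be the Fahrenheit reading; then the kelvin reading is 5/9·x + 255.372.
(5/9·x + 255.372) - x = 231  ⇒  (-4/9)·x = -24.3722  ⇒  x = 54.8375°F.
In Celsius: (54.8375 - 32) × 5/9 = 12.6875°C.
In Rankine: 12.6875 × 1.8 + 491.67 = 514.51°R.

514.51°R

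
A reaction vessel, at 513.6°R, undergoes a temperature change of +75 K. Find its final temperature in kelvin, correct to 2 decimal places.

Initial temperature in Celsius: (513.6 - 491.67) × 5/9 = 12.1833°C.
The 75 K change is an interval; Kelvin and Celsius degrees are the same size, so ΔC = +75°C.
Final Celsius temperature: 12.1833 + 75.0000 = 87.1833°C.
In kelvin: 87.1833 + 273.15 = 360.33 K.

360.33 K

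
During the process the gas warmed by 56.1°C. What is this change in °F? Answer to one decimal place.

101.0°F

Only the scale ratio 1.8 matters for a change in temperature.
56.1 × 1.8 = 101.0.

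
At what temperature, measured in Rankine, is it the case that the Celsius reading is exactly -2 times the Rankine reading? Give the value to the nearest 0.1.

Let R be the Rankine reading. The Celsius reading is C = 5/9·R - 273.15.
Require C = -2·R: 5/9·R - 273.15 = -2·R.
(23/9)·R = 273.15  ⇒  R = 106.9.

106.9°R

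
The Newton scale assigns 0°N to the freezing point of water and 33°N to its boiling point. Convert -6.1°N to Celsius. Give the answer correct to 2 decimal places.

Linear interpolation between the fixed points: C = (-6.1 - 0) × 100 / (33 - 0) = -18.4848°C.

-18.48°C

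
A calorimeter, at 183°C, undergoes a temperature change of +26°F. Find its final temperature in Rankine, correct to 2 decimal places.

847.07°R

The 26°F change is an interval, so only the factor 5/9 applies: +26 × 5/9 = +14.4444°C.
Final Celsius temperature: 183.0000 + 14.4444 = 197.4444°C.
In Rankine: 197.4444 × 1.8 + 491.67 = 847.07°R.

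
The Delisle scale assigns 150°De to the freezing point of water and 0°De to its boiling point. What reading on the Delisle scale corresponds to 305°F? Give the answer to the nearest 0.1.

-77.5°De

First in Celsius: (305 - 32) × 5/9 = 151.6667°C.
Linearly onto the Delisle scale: 150 + (151.6667 / 100) × (0 - 150) = -77.5°De.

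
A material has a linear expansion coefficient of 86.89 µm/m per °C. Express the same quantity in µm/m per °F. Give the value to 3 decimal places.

48.272 µm/m per °F

Since only a temperature interval is involved, the additive offset between the scales drops out.
A change of 1°F is a change of 5/9°C, so per °F the value is 86.89 × 5/9 = 48.272.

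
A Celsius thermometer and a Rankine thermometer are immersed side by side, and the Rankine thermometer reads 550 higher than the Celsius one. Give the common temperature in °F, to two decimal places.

Let x be the Celsius reading; then the Rankine reading is 1.8·x + 491.67.
(1.8·x + 491.67) - x = 550  ⇒  (0.8)·x = 58.33  ⇒  x = 72.9125°C.
In Fahrenheit: 72.9125 × 1.8 + 32 = 163.24°F.

163.24°F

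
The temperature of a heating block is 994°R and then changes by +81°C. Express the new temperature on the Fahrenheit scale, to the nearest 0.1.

Initial temperature in Celsius: (994 - 491.67) × 5/9 = 279.0722°C.
Final Celsius temperature: 279.0722 + 81.0000 = 360.0722°C.
In Fahrenheit: 360.0722 × 1.8 + 32 = 680.1°F.

680.1°F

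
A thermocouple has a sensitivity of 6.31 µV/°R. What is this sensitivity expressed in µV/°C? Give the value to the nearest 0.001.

Since only a temperature interval is involved, the additive offset between the scales drops out.
A change of 1°C is a change of 1.8°R, so per °C the value is 6.31 × 1.8 = 11.358.

11.358 µV/°C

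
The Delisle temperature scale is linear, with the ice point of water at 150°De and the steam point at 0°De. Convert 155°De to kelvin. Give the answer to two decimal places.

Linear interpolation between the fixed points: C = (155 - 150) × 100 / (0 - 150) = -3.3333°C.
Then -3.3333 + 273.15 = 269.82 K.

269.82 K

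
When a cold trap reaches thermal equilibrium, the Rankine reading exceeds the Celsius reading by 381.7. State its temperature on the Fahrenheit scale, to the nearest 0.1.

Let x be the Rankine reading; then the Celsius reading is 5/9·x - 273.15.
(5/9·x - 273.15) - x = -381.7  ⇒  (-4/9)·x = -108.55  ⇒  x = 244.2375°R.
In Celsius: (244.2375 - 491.67) × 5/9 = -137.4625°C.
In Fahrenheit: -137.4625 × 1.8 + 32 = -215.4°F.

-215.4°F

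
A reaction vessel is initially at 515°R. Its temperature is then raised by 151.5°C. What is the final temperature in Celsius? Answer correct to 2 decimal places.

164.46°C

Initial temperature in Celsius: (515 - 491.67) × 5/9 = 12.9611°C.
Final Celsius temperature: 12.9611 + 151.5000 = 164.4611°C.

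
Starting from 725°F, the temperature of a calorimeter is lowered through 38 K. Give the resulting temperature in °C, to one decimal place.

347.0°C

Initial temperature in Celsius: (725 - 32) × 5/9 = 385.0000°C.
The 38 K change is an interval; Kelvin and Celsius degrees are the same size, so ΔC = -38°C.
Final Celsius temperature: 385.0000 - 38.0000 = 347.0000°C.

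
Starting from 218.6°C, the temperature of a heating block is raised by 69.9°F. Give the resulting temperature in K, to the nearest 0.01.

530.58 K

The 69.9°F change is an interval, so only the factor 5/9 applies: +69.9 × 5/9 = +38.8333°C.
Final Celsius temperature: 218.6000 + 38.8333 = 257.4333°C.
In kelvin: 257.4333 + 273.15 = 530.58 K.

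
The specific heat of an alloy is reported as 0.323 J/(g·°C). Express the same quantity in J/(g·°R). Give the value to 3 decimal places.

Since only a temperature interval is involved, the additive offset between the scales drops out.
A change of 1°R is a change of 5/9°C, so per °R the value is 0.323 × 5/9 = 0.179.

0.179 J/(g·°R)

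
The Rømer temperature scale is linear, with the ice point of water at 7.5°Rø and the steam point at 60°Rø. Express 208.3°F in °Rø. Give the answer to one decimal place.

First in Celsius: (208.3 - 32) × 5/9 = 97.9444°C.
Linearly onto the Rømer scale: 7.5 + (97.9444 / 100) × (60 - 7.5) = 58.9°Rø.

58.9°Rø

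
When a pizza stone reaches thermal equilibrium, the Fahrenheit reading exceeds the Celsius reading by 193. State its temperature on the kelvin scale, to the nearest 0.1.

474.4 K

Let x be the Celsius reading; then the Fahrenheit reading is 1.8·x + 32.
(1.8·x + 32) - x = 193  ⇒  (0.8)·x = 161  ⇒  x = 201.2500°C.
In kelvin: 201.2500 + 273.15 = 474.4 K.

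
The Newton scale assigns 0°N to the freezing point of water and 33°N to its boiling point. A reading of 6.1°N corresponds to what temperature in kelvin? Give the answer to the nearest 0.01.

291.63 K

Linear interpolation between the fixed points: C = (6.1 - 0) × 100 / (33 - 0) = 18.4848°C.
Then 18.4848 + 273.15 = 291.63 K.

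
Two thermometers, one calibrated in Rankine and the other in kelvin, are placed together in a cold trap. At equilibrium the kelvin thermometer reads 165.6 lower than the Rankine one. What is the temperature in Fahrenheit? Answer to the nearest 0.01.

Let x be the Rankine reading; then the kelvin reading is 5/9·x.
(5/9·x) - x = -165.6  ⇒  (-4/9)·x = -165.6  ⇒  x = 372.6000°R.
In Celsius: (372.6 - 491.67) × 5/9 = -66.1500°C.
In Fahrenheit: -66.1500 × 1.8 + 32 = -87.07°F.

-87.07°F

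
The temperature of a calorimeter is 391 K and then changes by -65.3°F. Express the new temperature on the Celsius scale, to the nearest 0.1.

81.6°C

Initial temperature in Celsius: 391 - 273.15 = 117.8500°C.
The 65.3°F change is an interval, so only the factor 5/9 applies: -65.3 × 5/9 = -36.2778°C.
Final Celsius temperature: 117.8500 - 36.2778 = 81.5722°C.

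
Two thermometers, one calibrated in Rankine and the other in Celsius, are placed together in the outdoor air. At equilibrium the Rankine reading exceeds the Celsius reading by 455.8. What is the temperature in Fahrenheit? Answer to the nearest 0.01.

-48.71°F

Let x be the Rankine reading; then the Celsius reading is 5/9·x - 273.15.
(5/9·x - 273.15) - x = -455.8  ⇒  (-4/9)·x = -182.65  ⇒  x = 410.9625°R.
In Celsius: (410.9625 - 491.67) × 5/9 = -44.8375°C.
In Fahrenheit: -44.8375 × 1.8 + 32 = -48.71°F.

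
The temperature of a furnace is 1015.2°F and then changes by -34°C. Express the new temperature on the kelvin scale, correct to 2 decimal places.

Initial temperature in Celsius: (1015.2 - 32) × 5/9 = 546.2222°C.
Final Celsius temperature: 546.2222 - 34.0000 = 512.2222°C.
In kelvin: 512.2222 + 273.15 = 785.37 K.

785.37 K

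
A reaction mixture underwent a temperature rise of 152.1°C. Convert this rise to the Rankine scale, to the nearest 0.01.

An interval of 1°C corresponds to 1.8°R.
152.1 × 1.8 = 273.78.

273.78°R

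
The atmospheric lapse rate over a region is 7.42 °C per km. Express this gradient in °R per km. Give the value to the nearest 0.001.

13.356 °R/km

The quantity depends on a temperature interval, so only the ratio of degree sizes applies; the offset between the scales is irrelevant.
A change of 1°C is a change of 1.8°R, so 7.42 × 1.8 = 13.356.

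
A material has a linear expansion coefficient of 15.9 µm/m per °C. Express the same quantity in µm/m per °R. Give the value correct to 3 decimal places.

The quantity depends on a temperature interval, so only the ratio of degree sizes applies; the offset between the scales is irrelevant.
A change of 1°R is a change of 5/9°C, so per °R the value is 15.9 × 5/9 = 8.833.

8.833 µm/m per °R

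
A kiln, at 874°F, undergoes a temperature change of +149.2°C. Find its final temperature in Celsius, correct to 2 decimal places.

Initial temperature in Celsius: (874 - 32) × 5/9 = 467.7778°C.
Final Celsius temperature: 467.7778 + 149.2000 = 616.9778°C.

616.98°C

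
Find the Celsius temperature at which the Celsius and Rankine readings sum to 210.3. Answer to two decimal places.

-100.49°C

Let C be the Celsius reading. The Rankine reading is R = 1.8·C + 491.67.
Require C + R = 210.3: (2.8)·C + 491.67 = 210.3.
C = (210.3 - 491.67) / (2.8) = -100.49.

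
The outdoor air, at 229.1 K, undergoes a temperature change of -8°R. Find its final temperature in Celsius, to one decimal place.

Initial temperature in Celsius: 229.1 - 273.15 = -44.0500°C.
The 8°R change is an interval, so only the factor 5/9 applies: -8 × 5/9 = -4.4444°C.
Final Celsius temperature: -44.0500 - 4.4444 = -48.4944°C.

-48.5°C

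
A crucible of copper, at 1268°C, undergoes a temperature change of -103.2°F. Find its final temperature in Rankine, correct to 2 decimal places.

The 103.2°F change is an interval, so only the factor 5/9 applies: -103.2 × 5/9 = -57.3333°C.
Final Celsius temperature: 1268.0000 - 57.3333 = 1210.6667°C.
In Rankine: 1210.6667 × 1.8 + 491.67 = 2670.87°R.

2670.87°R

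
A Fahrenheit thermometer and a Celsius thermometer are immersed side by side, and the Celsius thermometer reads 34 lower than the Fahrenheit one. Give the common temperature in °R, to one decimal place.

496.2°R

Let x be the Fahrenheit reading; then the Celsius reading is 5/9·x - 17.7778.
(5/9·x - 17.7778) - x = -34  ⇒  (-4/9)·x = -16.2222  ⇒  x = 36.5000°F.
In Celsius: (36.5 - 32) × 5/9 = 2.5000°C.
In Rankine: 2.5000 × 1.8 + 491.67 = 496.2°R.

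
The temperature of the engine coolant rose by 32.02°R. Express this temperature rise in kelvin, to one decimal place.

An interval of 1°R corresponds to 5/9 K.
32.02 × 5/9 = 17.8.

17.8 K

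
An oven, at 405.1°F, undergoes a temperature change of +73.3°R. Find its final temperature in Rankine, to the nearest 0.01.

938.07°R

Initial temperature in Celsius: (405.1 - 32) × 5/9 = 207.2778°C.
The 73.3°R change is an interval, so only the factor 5/9 applies: +73.3 × 5/9 = +40.7222°C.
Final Celsius temperature: 207.2778 + 40.7222 = 248.0000°C.
In Rankine: 248.0000 × 1.8 + 491.67 = 938.07°R.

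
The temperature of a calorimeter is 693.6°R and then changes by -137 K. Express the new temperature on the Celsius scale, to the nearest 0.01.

Initial temperature in Celsius: (693.6 - 491.67) × 5/9 = 112.1833°C.
The 137 K change is an interval; Kelvin and Celsius degrees are the same size, so ΔC = -137°C.
Final Celsius temperature: 112.1833 - 137.0000 = -24.8167°C.

-24.82°C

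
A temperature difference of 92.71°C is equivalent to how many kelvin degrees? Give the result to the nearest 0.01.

92.71 K

Celsius and kelvin degrees are the same size, so the interval is unchanged: 92.71.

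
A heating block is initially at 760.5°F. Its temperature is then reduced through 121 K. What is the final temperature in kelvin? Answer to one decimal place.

556.9 K

Initial temperature in Celsius: (760.5 - 32) × 5/9 = 404.7222°C.
The 121 K change is an interval; Kelvin and Celsius degrees are the same size, so ΔC = -121°C.
Final Celsius temperature: 404.7222 - 121.0000 = 283.7222°C.
In kelvin: 283.7222 + 273.15 = 556.9 K.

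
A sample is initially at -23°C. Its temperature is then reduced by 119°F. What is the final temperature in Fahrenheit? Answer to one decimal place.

The 119°F change is an interval, so only the factor 5/9 applies: -119 × 5/9 = -66.1111°C.
Final Celsius temperature: -23.0000 - 66.1111 = -89.1111°C.
In Fahrenheit: -89.1111 × 1.8 + 32 = -128.4°F.

-128.4°F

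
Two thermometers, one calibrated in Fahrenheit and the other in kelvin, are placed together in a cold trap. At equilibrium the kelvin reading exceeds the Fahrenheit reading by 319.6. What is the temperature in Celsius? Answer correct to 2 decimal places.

-98.06°C

Let x be the Fahrenheit reading; then the kelvin reading is 5/9·x + 255.372.
(5/9·x + 255.372) - x = 319.6  ⇒  (-4/9)·x = 64.2278  ⇒  x = -144.5125°F.
In Celsius: (-144.5125 - 32) × 5/9 = -98.06°C.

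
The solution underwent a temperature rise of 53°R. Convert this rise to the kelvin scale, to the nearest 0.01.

29.44 K

An interval of 1°R corresponds to 5/9 K.
53 × 5/9 = 29.44.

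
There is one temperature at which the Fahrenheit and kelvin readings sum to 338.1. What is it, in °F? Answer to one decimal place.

53.2°F

Let F be the Fahrenheit reading. The kelvin reading is K = 5/9·F + 255.372.
Require F + K = 338.1: (14/9)·F + 255.372 = 338.1.
F = (338.1 - 255.372) / (14/9) = 53.2.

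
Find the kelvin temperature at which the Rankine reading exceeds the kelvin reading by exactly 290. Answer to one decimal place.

Let K be the kelvin reading. The Rankine reading is R = 1.8·K.
Require R - K = 290: (0.8)·K = 290.
K = (290) / (0.8) = 362.5.

362.5 K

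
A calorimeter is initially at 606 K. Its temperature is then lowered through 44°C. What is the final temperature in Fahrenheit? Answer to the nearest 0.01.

551.93°F

Initial temperature in Celsius: 606 - 273.15 = 332.8500°C.
Final Celsius temperature: 332.8500 - 44.0000 = 288.8500°C.
In Fahrenheit: 288.8500 × 1.8 + 32 = 551.93°F.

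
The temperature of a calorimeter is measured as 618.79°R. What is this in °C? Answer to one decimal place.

70.6°C

In Celsius: (618.79 - 491.67) × 5/9 = 70.6222°C.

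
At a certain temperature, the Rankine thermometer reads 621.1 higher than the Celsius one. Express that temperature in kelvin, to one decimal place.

434.9 K

Let x be the Celsius reading; then the Rankine reading is 1.8·x + 491.67.
(1.8·x + 491.67) - x = 621.1  ⇒  (0.8)·x = 129.43  ⇒  x = 161.7875°C.
In kelvin: 161.7875 + 273.15 = 434.9 K.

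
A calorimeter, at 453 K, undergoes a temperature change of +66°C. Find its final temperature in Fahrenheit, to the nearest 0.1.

Initial temperature in Celsius: 453 - 273.15 = 179.8500°C.
Final Celsius temperature: 179.8500 + 66.0000 = 245.8500°C.
In Fahrenheit: 245.8500 × 1.8 + 32 = 474.5°F.

474.5°F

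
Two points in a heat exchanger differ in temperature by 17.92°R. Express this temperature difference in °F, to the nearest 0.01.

17.92°F

Rankine and Fahrenheit degrees are the same size, so the interval is unchanged: 17.92.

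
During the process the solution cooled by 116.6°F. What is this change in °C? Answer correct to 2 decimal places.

An interval of 1°F corresponds to 5/9°C.
116.6 × 5/9 = 64.78.

64.78°C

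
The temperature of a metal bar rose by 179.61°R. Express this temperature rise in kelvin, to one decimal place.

For a temperature interval the offset drops out; only the factor 5/9 applies.
179.61 × 5/9 = 99.8.

99.8 K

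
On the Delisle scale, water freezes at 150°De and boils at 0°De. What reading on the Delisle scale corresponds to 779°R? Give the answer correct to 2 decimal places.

-89.44°De

First in Celsius: (779 - 491.67) × 5/9 = 159.6278°C.
Linearly onto the Delisle scale: 150 + (159.6278 / 100) × (0 - 150) = -89.44°De.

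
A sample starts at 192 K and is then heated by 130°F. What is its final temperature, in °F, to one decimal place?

15.9°F

Initial temperature in Celsius: 192 - 273.15 = -81.1500°C.
The 130°F change is an interval, so only the factor 5/9 applies: +130 × 5/9 = +72.2222°C.
Final Celsius temperature: -81.1500 + 72.2222 = -8.9278°C.
In Fahrenheit: -8.9278 × 1.8 + 32 = 15.9°F.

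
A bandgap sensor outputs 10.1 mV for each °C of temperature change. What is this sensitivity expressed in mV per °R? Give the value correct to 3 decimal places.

The quantity depends on a temperature interval, so only the ratio of degree sizes applies; the offset between the scales is irrelevant.
A change of 1°R is a change of 5/9°C, so per °R the value is 10.1 × 5/9 = 5.611.

5.611 mV per °R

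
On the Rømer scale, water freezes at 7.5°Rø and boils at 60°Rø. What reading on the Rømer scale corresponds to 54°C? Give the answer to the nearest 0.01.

Linearly onto the Rømer scale: 7.5 + (54.0000 / 100) × (60 - 7.5) = 35.85°Rø.

35.85°Rø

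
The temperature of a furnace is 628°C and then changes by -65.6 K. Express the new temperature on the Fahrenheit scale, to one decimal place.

1044.3°F

The 65.6 K change is an interval; Kelvin and Celsius degrees are the same size, so ΔC = -65.6°C.
Final Celsius temperature: 628.0000 - 65.6000 = 562.4000°C.
In Fahrenheit: 562.4000 × 1.8 + 32 = 1044.3°F.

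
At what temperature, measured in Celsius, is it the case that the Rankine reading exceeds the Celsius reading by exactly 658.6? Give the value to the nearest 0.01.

Let C be the Celsius reading. The Rankine reading is R = 1.8·C + 491.67.
Require R - C = 658.6: (0.8)·C + 491.67 = 658.6.
C = (658.6 - 491.67) / (0.8) = 208.66.

208.66°C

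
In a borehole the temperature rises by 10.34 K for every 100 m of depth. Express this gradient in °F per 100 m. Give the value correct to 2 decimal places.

The quantity depends on a temperature interval, so only the ratio of degree sizes applies; the offset between the scales is irrelevant.
A change of 1 K is a change of 1.8°F, so 10.34 × 1.8 = 18.61.

18.61 °F/100 m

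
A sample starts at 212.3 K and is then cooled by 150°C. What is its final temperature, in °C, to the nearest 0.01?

Initial temperature in Celsius: 212.3 - 273.15 = -60.8500°C.
Final Celsius temperature: -60.8500 - 150.0000 = -210.8500°C.

-210.85°C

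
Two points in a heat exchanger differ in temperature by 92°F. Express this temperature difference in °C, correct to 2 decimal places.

Only the scale ratio 5/9 matters for a change in temperature.
92 × 5/9 = 51.11.

51.11°C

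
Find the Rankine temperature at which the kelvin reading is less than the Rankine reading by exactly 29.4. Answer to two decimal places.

Let R be the Rankine reading. The kelvin reading is K = 5/9·R.
Require K - R = -29.4: (-4/9)·R = -29.4.
R = (-29.4) / (-4/9) = 66.15.

66.15°R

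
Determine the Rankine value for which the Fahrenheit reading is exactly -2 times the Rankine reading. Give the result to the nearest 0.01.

153.22°R

Let R be the Rankine reading. The Fahrenheit reading is F = 1·R - 459.67.
Require F = -2·R: 1·R - 459.67 = -2·R.
(3)·R = 459.67  ⇒  R = 153.22.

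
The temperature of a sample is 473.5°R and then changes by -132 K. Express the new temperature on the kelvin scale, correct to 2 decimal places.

131.06 K

Initial temperature in Celsius: (473.5 - 491.67) × 5/9 = -10.0944°C.
The 132 K change is an interval; Kelvin and Celsius degrees are the same size, so ΔC = -132°C.
Final Celsius temperature: -10.0944 - 132.0000 = -142.0944°C.
In kelvin: -142.0944 + 273.15 = 131.06 K.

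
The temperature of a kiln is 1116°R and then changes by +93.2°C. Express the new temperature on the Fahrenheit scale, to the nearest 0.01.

824.09°F

Initial temperature in Celsius: (1116 - 491.67) × 5/9 = 346.8500°C.
Final Celsius temperature: 346.8500 + 93.2000 = 440.0500°C.
In Fahrenheit: 440.0500 × 1.8 + 32 = 824.09°F.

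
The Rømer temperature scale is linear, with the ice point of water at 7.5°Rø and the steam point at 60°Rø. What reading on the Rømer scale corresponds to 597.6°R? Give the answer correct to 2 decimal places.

38.40°Rø

First in Celsius: (597.6 - 491.67) × 5/9 = 58.8500°C.
Linearly onto the Rømer scale: 7.5 + (58.8500 / 100) × (60 - 7.5) = 38.40°Rø.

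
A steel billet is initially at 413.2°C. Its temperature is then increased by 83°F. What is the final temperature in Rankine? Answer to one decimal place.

The 83°F change is an interval, so only the factor 5/9 applies: +83 × 5/9 = +46.1111°C.
Final Celsius temperature: 413.2000 + 46.1111 = 459.3111°C.
In Rankine: 459.3111 × 1.8 + 491.67 = 1318.4°R.

1318.4°R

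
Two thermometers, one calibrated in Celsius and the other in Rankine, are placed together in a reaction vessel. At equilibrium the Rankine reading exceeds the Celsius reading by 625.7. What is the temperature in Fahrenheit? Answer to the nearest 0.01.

333.57°F

Let x be the Celsius reading; then the Rankine reading is 1.8·x + 491.67.
(1.8·x + 491.67) - x = 625.7  ⇒  (0.8)·x = 134.03  ⇒  x = 167.5375°C.
In Fahrenheit: 167.5375 × 1.8 + 32 = 333.57°F.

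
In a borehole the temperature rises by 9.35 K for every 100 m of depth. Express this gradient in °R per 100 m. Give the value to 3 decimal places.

The quantity depends on a temperature interval, so only the ratio of degree sizes applies; the offset between the scales is irrelevant.
A change of 1 K is a change of 1.8°R, so 9.35 × 1.8 = 16.830.

16.830 °R/100 m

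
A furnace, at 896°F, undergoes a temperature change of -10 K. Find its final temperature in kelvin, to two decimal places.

Initial temperature in Celsius: (896 - 32) × 5/9 = 480.0000°C.
The 10 K change is an interval; Kelvin and Celsius degrees are the same size, so ΔC = -10°C.
Final Celsius temperature: 480.0000 - 10.0000 = 470.0000°C.
In kelvin: 470.0000 + 273.15 = 743.15 K.

743.15 K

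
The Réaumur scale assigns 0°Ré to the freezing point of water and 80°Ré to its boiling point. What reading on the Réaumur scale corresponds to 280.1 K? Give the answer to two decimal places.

First in Celsius: 280.1 - 273.15 = 6.9500°C.
Linearly onto the Réaumur scale: 0 + (6.9500 / 100) × (80 - 0) = 5.56°Ré.

5.56°Ré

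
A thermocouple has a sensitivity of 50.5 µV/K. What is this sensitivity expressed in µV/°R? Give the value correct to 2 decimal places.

Since only a temperature interval is involved, the additive offset between the scales drops out.
A change of 1°R is a change of 5/9 K, so per °R the value is 50.5 × 5/9 = 28.06.

28.06 µV/°R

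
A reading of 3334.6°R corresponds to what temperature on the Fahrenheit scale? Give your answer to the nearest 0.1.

In Celsius: (3334.6 - 491.67) × 5/9 = 1579.4056°C.
In Fahrenheit: 1579.4056 × 1.8 + 32 = 2874.9°F.

2874.9°F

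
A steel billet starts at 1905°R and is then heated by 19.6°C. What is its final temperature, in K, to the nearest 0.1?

Initial temperature in Celsius: (1905 - 491.67) × 5/9 = 785.1833°C.
Final Celsius temperature: 785.1833 + 19.6000 = 804.7833°C.
In kelvin: 804.7833 + 273.15 = 1077.9 K.

1077.9 K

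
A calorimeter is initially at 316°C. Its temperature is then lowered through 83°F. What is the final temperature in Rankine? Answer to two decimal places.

The 83°F change is an interval, so only the factor 5/9 applies: -83 × 5/9 = -46.1111°C.
Final Celsius temperature: 316.0000 - 46.1111 = 269.8889°C.
In Rankine: 269.8889 × 1.8 + 491.67 = 977.47°R.

977.47°R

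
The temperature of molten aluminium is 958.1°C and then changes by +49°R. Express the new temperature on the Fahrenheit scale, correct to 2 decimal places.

The 49°R change is an interval, so only the factor 5/9 applies: +49 × 5/9 = +27.2222°C.
Final Celsius temperature: 958.1000 + 27.2222 = 985.3222°C.
In Fahrenheit: 985.3222 × 1.8 + 32 = 1805.58°F.

1805.58°F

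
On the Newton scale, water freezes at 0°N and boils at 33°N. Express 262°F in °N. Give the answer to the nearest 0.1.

First in Celsius: (262 - 32) × 5/9 = 127.7778°C.
Linearly onto the Newton scale: 0 + (127.7778 / 100) × (33 - 0) = 42.2°N.

42.2°N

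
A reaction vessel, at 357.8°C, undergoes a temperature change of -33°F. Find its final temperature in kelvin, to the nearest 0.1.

612.6 K

The 33°F change is an interval, so only the factor 5/9 applies: -33 × 5/9 = -18.3333°C.
Final Celsius temperature: 357.8000 - 18.3333 = 339.4667°C.
In kelvin: 339.4667 + 273.15 = 612.6 K.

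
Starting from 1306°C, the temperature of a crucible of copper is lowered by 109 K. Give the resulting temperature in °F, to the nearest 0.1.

The 109 K change is an interval; Kelvin and Celsius degrees are the same size, so ΔC = -109°C.
Final Celsius temperature: 1306.0000 - 109.0000 = 1197.0000°C.
In Fahrenheit: 1197.0000 × 1.8 + 32 = 2186.6°F.

2186.6°F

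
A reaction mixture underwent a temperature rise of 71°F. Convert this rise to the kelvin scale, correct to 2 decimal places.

39.44 K

Only the scale ratio 5/9 matters for a change in temperature.
71 × 5/9 = 39.44.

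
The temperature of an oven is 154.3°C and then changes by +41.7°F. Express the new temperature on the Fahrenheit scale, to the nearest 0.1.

The 41.7°F change is an interval, so only the factor 5/9 applies: +41.7 × 5/9 = +23.1667°C.
Final Celsius temperature: 154.3000 + 23.1667 = 177.4667°C.
In Fahrenheit: 177.4667 × 1.8 + 32 = 351.4°F.

351.4°F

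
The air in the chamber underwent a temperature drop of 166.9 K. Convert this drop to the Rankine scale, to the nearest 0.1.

Only the scale ratio 1.8 matters for a change in temperature.
166.9 × 1.8 = 300.4.

300.4°R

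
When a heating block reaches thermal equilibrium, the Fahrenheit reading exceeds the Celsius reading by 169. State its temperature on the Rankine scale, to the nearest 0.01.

Let x be the Celsius reading; then the Fahrenheit reading is 1.8·x + 32.
(1.8·x + 32) - x = 169  ⇒  (0.8)·x = 137  ⇒  x = 171.2500°C.
In Rankine: 171.2500 × 1.8 + 491.67 = 799.92°R.

799.92°R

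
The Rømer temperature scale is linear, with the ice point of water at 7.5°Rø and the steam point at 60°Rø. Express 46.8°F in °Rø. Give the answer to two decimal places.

First in Celsius: (46.8 - 32) × 5/9 = 8.2222°C.
Linearly onto the Rømer scale: 7.5 + (8.2222 / 100) × (60 - 7.5) = 11.82°Rø.

11.82°Rø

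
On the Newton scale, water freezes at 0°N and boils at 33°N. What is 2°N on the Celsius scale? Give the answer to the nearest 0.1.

Linear interpolation between the fixed points: C = (2 - 0) × 100 / (33 - 0) = 6.0606°C.

6.1°C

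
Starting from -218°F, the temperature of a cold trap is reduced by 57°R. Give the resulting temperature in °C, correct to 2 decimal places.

Initial temperature in Celsius: (-218 - 32) × 5/9 = -138.8889°C.
The 57°R change is an interval, so only the factor 5/9 applies: -57 × 5/9 = -31.6667°C.
Final Celsius temperature: -138.8889 - 31.6667 = -170.5556°C.

-170.56°C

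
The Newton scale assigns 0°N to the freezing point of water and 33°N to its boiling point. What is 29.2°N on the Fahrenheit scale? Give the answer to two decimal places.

Linear interpolation between the fixed points: C = (29.2 - 0) × 100 / (33 - 0) = 88.4848°C.
Then 88.4848 × 1.8 + 32 = 191.27°F.

191.27°F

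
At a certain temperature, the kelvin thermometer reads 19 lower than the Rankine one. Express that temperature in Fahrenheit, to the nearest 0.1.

-416.9°F

Let x be the Rankine reading; then the kelvin reading is 5/9·x.
(5/9·x) - x = -19  ⇒  (-4/9)·x = -19  ⇒  x = 42.7500°R.
In Celsius: (42.75 - 491.67) × 5/9 = -249.4000°C.
In Fahrenheit: -249.4000 × 1.8 + 32 = -416.9°F.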